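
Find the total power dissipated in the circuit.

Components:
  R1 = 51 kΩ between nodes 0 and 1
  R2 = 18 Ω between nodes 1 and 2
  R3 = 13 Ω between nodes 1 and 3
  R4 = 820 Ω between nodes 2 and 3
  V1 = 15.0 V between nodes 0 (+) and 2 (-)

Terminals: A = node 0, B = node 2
Nodal analysis, taking node 2 as the 0 V reference.
Source V1 fixes V_0 = 15 V.
KCL at each unknown node (sum of currents leaving = 0; resistances in Ω):
  Node 1: (V_1 - 15)/51000 + (V_1 - 0)/18 + (V_1 - V_3)/13 = 0
  Node 3: (V_3 - V_1)/13 + (V_3 - 0)/820 = 0
Collecting terms (coefficients in siemens):
  0.1325·V_1 - 0.07692·V_3 = 0.0002941
  0.07814·V_3 - 0.07692·V_1 = 0
Determinant D = (0.1325)(0.07814) - (-0.07692)(-0.07692) = 0.004437
V_1 = [(0.0002941)(0.07814) - (-0.07692)(0)]/D = 0.00518 V
V_3 = [(0.1325)(0) - (0.0002941)(-0.07692)]/D = 0.0051 V
Power in each resistor, P = (ΔV)²/R:
  P_R1 = (15 - 0.00518)²/51000 = 0.004409 W
  P_R2 = (0.00518 - 0)²/18 = 0.000001491 W
  P_R3 = (0.00518 - 0.0051)²/13 = 0.0000000005028 W
  P_R4 = (0 - 0.0051)²/820 = 0.00000003171 W
P_total = P_R1 + P_R2 + P_R3 + P_R4 = 0.00441 W

Final answer: 0.00441 W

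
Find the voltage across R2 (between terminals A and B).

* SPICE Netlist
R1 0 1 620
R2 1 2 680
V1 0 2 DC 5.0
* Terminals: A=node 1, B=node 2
R1 and R2 are in series across V1 (node 0 → node 1 → node 2), and the output A–B is taken across R2, so this is a voltage divider.
Series current: I = V1/(R1 + R2) = 5/(620 + 680) = 5/1300 = 0.003846 A
V_R2 = I × R2 = V1 × R2/(R1 + R2) = 5 × 680/1300 = 2.615 V

Final answer: 2.615 V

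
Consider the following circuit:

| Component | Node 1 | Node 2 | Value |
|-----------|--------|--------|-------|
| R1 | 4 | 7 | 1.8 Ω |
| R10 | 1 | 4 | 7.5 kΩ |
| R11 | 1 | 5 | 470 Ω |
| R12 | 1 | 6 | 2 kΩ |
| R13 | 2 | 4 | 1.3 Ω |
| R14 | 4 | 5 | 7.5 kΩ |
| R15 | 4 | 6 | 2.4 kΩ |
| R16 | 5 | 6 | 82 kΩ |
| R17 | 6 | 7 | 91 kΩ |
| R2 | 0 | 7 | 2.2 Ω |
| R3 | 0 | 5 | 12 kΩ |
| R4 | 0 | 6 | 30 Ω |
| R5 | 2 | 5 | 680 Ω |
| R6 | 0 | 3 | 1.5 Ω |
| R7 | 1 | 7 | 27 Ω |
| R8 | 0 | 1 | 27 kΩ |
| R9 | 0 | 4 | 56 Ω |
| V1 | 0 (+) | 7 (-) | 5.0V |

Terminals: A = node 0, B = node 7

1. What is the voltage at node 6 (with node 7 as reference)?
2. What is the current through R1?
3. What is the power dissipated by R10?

Nodal analysis, taking node 7 as the 0 V reference.
Source V1 fixes V_0 = 5 V.
KCL at each unknown node (sum of currents leaving = 0; resistances in Ω):
  Node 1: (V_1 - 0)/27 + (V_1 - 5)/27000 + (V_1 - V_4)/7500 + (V_1 - V_5)/470 + (V_1 - V_6)/2000 = 0
  Node 2: (V_2 - V_5)/680 + (V_2 - V_4)/1.3 = 0
  Node 3: (V_3 - 5)/1.5 = 0
  Node 4: (V_4 - 0)/1.8 + (V_4 - 5)/56 + (V_4 - V_1)/7500 + (V_4 - V_2)/1.3 + (V_4 - V_5)/7500 + (V_4 - V_6)/2400 = 0
  Node 5: (V_5 - 5)/12000 + (V_5 - V_2)/680 + (V_5 - V_1)/470 + (V_5 - V_4)/7500 + (V_5 - V_6)/82000 = 0
  Node 6: (V_6 - 5)/30 + (V_6 - V_1)/2000 + (V_6 - V_4)/2400 + (V_6 - V_5)/82000 + (V_6 - 0)/91000 = 0
Collecting terms (coefficients in siemens):
  0.03984·V_1 - 0.0001333·V_4 - 0.002128·V_5 - 0.0005·V_6 = 0.0001852
  0.7707·V_2 - 0.7692·V_4 - 0.001471·V_5 = 0
  0.6667·V_3 = 3.333
  1.343·V_4 - 0.0001333·V_1 - 0.7692·V_2 - 0.0001333·V_5 - 0.0004167·V_6 = 0.08929
  0.003827·V_5 - 0.002128·V_1 - 0.001471·V_2 - 0.0001333·V_4 - 0.0000122·V_6 = 0.0004167
  0.03427·V_6 - 0.0005·V_1 - 0.0004167·V_4 - 0.0000122·V_5 = 0.1667
Solving these 6 simultaneous equations (Gaussian elimination) gives:
  V_1 = 0.07881 V, V_2 = 0.1595 V, V_3 = 5 V, V_4 = 0.1593 V
  V_5 = 0.235 V, V_6 = 4.866 V
Part 1:
  Read off the nodal solution: V_6 = 4.866 V
Part 2:
  I_R1 = (V_4 - V_7)/R1 = (0.1593 - 0)/1.8 = 0.08851 A
  Magnitude: I_R1 = 0.08851 A
Part 3:
  I_R10 = (V_1 - V_4)/R10 = (0.07881 - 0.1593)/7500 = -0.00001073 A
  P_R10 = I_R10² × R10 = (-0.00001073)² × 7500 = 0.0000008642 W

Final answers:
1. V_6 = 4.866 V
2. I_R1 = 0.08851 A
3. P_R10 = 8.642e-07 W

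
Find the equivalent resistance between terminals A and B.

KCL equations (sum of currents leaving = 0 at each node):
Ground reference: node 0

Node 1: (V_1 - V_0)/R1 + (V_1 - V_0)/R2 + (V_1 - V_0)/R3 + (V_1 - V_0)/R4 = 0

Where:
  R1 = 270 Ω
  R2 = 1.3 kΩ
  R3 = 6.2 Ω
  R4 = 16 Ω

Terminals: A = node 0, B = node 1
Reduce the network between node 0 (A) and node 1 (B) by series/parallel combination:
  Rp1 = R1 ‖ R2 ‖ R3 ‖ R4 (parallel, all between nodes 0 and 1) = 1/(1/270 + 1/1300 + 1/6.2 + 1/16) = 4.381 Ω
R_eq = 4.381 Ω

Final answer: 4.381 Ω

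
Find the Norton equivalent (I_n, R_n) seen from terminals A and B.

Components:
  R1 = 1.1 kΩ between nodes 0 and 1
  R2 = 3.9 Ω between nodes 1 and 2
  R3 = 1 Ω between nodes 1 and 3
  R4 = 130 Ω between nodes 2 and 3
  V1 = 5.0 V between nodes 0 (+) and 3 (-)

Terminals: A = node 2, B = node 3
Find the Thévenin equivalent first; then I_n = V_th/R_th and R_n = R_th.
Step 1 — V_th is the open-circuit voltage V_A - V_B (nothing connected across the terminals).
Nodal analysis, taking node 3 as the 0 V reference.
Source V1 fixes V_0 = 5 V.
KCL at each unknown node (sum of currents leaving = 0; resistances in Ω):
  Node 1: (V_1 - 5)/1100 + (V_1 - V_2)/3.9 + (V_1 - 0)/1 = 0
  Node 2: (V_2 - V_1)/3.9 + (V_2 - 0)/130 = 0
Collecting terms (coefficients in siemens):
  1.257·V_1 - 0.2564·V_2 = 0.004545
  0.2641·V_2 - 0.2564·V_1 = 0
Determinant D = (1.257)(0.2641) - (-0.2564)(-0.2564) = 0.2663
V_1 = [(0.004545)(0.2641) - (-0.2564)(0)]/D = 0.004508 V
V_2 = [(1.257)(0) - (0.004545)(-0.2564)]/D = 0.004376 V
V_th = V_2 - V_3 = 0.004376 - 0 = 0.004376 V
Step 2 — R_th: zero the source — replace V1 by a short circuit (node 3 merges into node 0) — and find the resistance seen between A (node 2) and B (node 0).
Reduce the network between node 2 (A) and node 0 (B) by series/parallel combination:
  Rp1 = R1 ‖ R3 (parallel, both between nodes 0 and 1) = 1/(1/1100 + 1/1) = 0.9991 Ω
  Rs1 = R2 + Rp1 (series, joined only at node 1) = 3.9 + 0.9991 = 4.899 Ω
  Rp2 = R4 ‖ Rs1 (parallel, both between nodes 0 and 2) = 1/(1/130 + 1/4.899) = 4.721 Ω
R_th = 4.721 Ω
I_n = V_th/R_th = 0.004376/4.721 = 0.000927 A, and R_n = R_th = 4.721 Ω

Final answer: I_n = 0.000927 A, R_n = 4.721 Ω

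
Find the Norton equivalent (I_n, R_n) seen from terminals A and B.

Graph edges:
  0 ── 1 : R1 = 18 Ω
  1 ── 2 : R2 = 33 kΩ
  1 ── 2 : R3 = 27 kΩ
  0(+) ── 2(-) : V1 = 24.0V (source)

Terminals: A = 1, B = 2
Find the Thévenin equivalent first; then I_n = V_th/R_th and R_n = R_th.
Step 1 — V_th is the open-circuit voltage V_A - V_B (nothing connected across the terminals).
Nodal analysis, taking node 2 as the 0 V reference.
Source V1 fixes V_0 = 24 V.
KCL at each unknown node (sum of currents leaving = 0; resistances in Ω):
  Node 1: (V_1 - 24)/18 + (V_1 - 0)/33000 + (V_1 - 0)/27000 = 0
Collecting terms: 0.05562 × V_1 = 1.333  =>  V_1 = 23.97 V
V_th = V_1 - V_2 = 23.97 - 0 = 23.97 V
Step 2 — R_th: zero the source — replace V1 by a short circuit (node 2 merges into node 0) — and find the resistance seen between A (node 1) and B (node 0).
Reduce the network between node 1 (A) and node 0 (B) by series/parallel combination:
  Rp1 = R1 ‖ R2 ‖ R3 (parallel, all between nodes 0 and 1) = 1/(1/18 + 1/33000 + 1/27000) = 17.98 Ω
R_th = 17.98 Ω
I_n = V_th/R_th = 23.97/17.98 = 1.333 A, and R_n = R_th = 17.98 Ω

Final answer: I_n = 1.333 A, R_n = 17.98 Ω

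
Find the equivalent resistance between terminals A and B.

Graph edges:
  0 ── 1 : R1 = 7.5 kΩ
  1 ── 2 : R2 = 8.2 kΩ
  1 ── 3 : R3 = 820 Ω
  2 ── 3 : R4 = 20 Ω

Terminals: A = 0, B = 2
Reduce the network between node 0 (A) and node 2 (B) by series/parallel combination:
  Rs1 = R3 + R4 (series, joined only at node 3) = 820 + 20 = 840 Ω
  Rp1 = R2 ‖ Rs1 (parallel, both between nodes 1 and 2) = 1/(1/8200 + 1/840) = 761.9 Ω
  Rs2 = R1 + Rp1 (series, joined only at node 1) = 7500 + 761.9 = 8262 Ω
R_eq = 8.262 kΩ

Final answer: 8.262 kΩ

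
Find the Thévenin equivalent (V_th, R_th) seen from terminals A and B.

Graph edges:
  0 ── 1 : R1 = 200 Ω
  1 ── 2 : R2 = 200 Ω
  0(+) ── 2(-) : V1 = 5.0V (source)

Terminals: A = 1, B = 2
Step 1 — V_th is the open-circuit voltage V_A - V_B (nothing connected across the terminals).
Nodal analysis, taking node 2 as the 0 V reference.
Source V1 fixes V_0 = 5 V.
KCL at each unknown node (sum of currents leaving = 0; resistances in Ω):
  Node 1: (V_1 - 5)/200 + (V_1 - 0)/200 = 0
Collecting terms: 0.01 × V_1 = 0.025  =>  V_1 = 2.5 V
V_th = V_1 - V_2 = 2.5 - 0 = 2.5 V
Step 2 — R_th: zero the source — replace V1 by a short circuit (node 2 merges into node 0) — and find the resistance seen between A (node 1) and B (node 0).
Reduce the network between node 1 (A) and node 0 (B) by series/parallel combination:
  Rp1 = R1 ‖ R2 (parallel, both between nodes 0 and 1) = 1/(1/200 + 1/200) = 100 Ω
R_th = 100 Ω

Final answer: V_th = 2.5 V, R_th = 100 Ω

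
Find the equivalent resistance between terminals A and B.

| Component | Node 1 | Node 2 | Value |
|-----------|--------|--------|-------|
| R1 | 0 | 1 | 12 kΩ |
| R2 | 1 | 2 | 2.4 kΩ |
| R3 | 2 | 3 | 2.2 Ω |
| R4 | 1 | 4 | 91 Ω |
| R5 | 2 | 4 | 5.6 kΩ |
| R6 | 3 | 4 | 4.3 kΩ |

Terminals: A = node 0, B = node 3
The network is not a plain series/parallel combination. Inject a 1 A test current into terminal A (node 0) and return it from terminal B (node 3); then R_eq = V_A / (1 A).
Nodal analysis, taking node 3 as the 0 V reference.
Current source I_test pushes 1 A into node 0 and draws it out of node 3.
KCL at each unknown node (sum of currents leaving = 0; resistances in Ω):
  Node 0: (V_0 - V_1)/12000 - 1 = 0
  Node 1: (V_1 - V_0)/12000 + (V_1 - V_2)/2400 + (V_1 - V_4)/91 = 0
  Node 2: (V_2 - V_1)/2400 + (V_2 - 0)/2.2 + (V_2 - V_4)/5600 = 0
  Node 4: (V_4 - V_1)/91 + (V_4 - V_2)/5600 + (V_4 - 0)/4300 = 0
Collecting terms (coefficients in siemens):
  0.00008333·V_0 - 0.00008333·V_1 = 1
  0.01149·V_1 - 0.00008333·V_0 - 0.0004167·V_2 - 0.01099·V_4 = 0
  0.4551·V_2 - 0.0004167·V_1 - 0.0001786·V_4 = 0
  0.0114·V_4 - 0.01099·V_1 - 0.0001786·V_2 = 0
Solving these 4 simultaneous equations (Gaussian elimination) gives:
  V_0 = 13230 V, V_1 = 1231 V, V_2 = 1.593 V, V_4 = 1187 V
R_eq = V_0 / 1 A = 13230 Ω = 13.23 kΩ

Final answer: 13.23 kΩ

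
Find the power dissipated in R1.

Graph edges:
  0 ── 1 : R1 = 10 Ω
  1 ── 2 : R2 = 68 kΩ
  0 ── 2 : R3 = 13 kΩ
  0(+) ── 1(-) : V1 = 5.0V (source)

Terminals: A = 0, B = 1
Nodal analysis, taking node 1 as the 0 V reference.
Source V1 fixes V_0 = 5 V.
KCL at each unknown node (sum of currents leaving = 0; resistances in Ω):
  Node 2: (V_2 - 0)/68000 + (V_2 - 5)/13000 = 0
Collecting terms: 0.00009163 × V_2 = 0.0003846  =>  V_2 = 4.198 V
I_R1 = (V_0 - V_1)/R1 = (5 - 0)/10 = 0.5 A
P_R1 = I_R1² × R1 = (0.5)² × 10 = 2.5 W

Final answer: 2.5 W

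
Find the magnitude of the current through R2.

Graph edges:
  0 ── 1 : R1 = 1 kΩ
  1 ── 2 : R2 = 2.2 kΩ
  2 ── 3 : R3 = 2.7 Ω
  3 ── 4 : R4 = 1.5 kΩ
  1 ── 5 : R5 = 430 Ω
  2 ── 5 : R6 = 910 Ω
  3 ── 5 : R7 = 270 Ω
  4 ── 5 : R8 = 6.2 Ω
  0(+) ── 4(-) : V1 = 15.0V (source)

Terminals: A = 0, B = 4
Nodal analysis, taking node 4 as the 0 V reference.
Source V1 fixes V_0 = 15 V.
KCL at each unknown node (sum of currents leaving = 0; resistances in Ω):
  Node 1: (V_1 - 15)/1000 + (V_1 - V_2)/2200 + (V_1 - V_5)/430 = 0
  Node 2: (V_2 - V_1)/2200 + (V_2 - V_3)/2.7 + (V_2 - V_5)/910 = 0
  Node 3: (V_3 - V_2)/2.7 + (V_3 - 0)/1500 + (V_3 - V_5)/270 = 0
  Node 5: (V_5 - V_1)/430 + (V_5 - V_2)/910 + (V_5 - V_3)/270 + (V_5 - 0)/6.2 = 0
Collecting terms (coefficients in siemens):
  0.00378·V_1 - 0.0004545·V_2 - 0.002326·V_5 = 0.015
  0.3719·V_2 - 0.0004545·V_1 - 0.3704·V_3 - 0.001099·V_5 = 0
  0.3747·V_3 - 0.3704·V_2 - 0.003704·V_5 = 0
  0.1684·V_5 - 0.002326·V_1 - 0.001099·V_2 - 0.003704·V_3 = 0
Solving these 4 simultaneous equations (Gaussian elimination) gives:
  V_1 = 4.053 V, V_2 = 0.3675 V, V_3 = 0.3639 V, V_5 = 0.06637 V
I_R2 = (V_1 - V_2)/R2 = (4.053 - 0.3675)/2200 = 0.001675 A
|I_R2| = 0.001675 A

Final answer: |I_R2| = 0.001675 A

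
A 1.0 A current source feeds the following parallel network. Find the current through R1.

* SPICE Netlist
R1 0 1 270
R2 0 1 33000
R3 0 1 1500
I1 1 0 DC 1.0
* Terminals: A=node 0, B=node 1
All resistors sit directly between nodes 0 and 1, so they are in parallel and share one voltage V; the full source current 1 A splits among them.
1/R_par = 1/270 + 1/33000 + 1/1500 = 0.004401 S  =>  R_par = 227.2 Ω
V = I × R_par = 1 × 227.2 = 227.2 V
I_R1 = V/R1 = 227.2/270 = 0.8416 A

Final answer: 0.8416 A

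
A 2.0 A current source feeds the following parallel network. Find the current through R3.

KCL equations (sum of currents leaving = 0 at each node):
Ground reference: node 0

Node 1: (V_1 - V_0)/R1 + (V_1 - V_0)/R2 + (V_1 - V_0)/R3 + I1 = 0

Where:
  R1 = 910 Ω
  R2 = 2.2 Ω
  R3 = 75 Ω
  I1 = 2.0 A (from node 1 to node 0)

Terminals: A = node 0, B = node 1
All resistors sit directly between nodes 0 and 1, so they are in parallel and share one voltage V; the full source current 2 A splits among them.
1/R_par = 1/910 + 1/2.2 + 1/75 = 0.469 S  =>  R_par = 2.132 Ω
V = I × R_par = 2 × 2.132 = 4.265 V
I_R3 = V/R3 = 4.265/75 = 0.05686 A

Final answer: 0.05686 A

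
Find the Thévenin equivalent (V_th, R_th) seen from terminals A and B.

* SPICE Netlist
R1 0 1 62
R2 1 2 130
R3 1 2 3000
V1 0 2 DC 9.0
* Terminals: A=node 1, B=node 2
Step 1 — V_th is the open-circuit voltage V_A - V_B (nothing connected across the terminals).
Nodal analysis, taking node 2 as the 0 V reference.
Source V1 fixes V_0 = 9 V.
KCL at each unknown node (sum of currents leaving = 0; resistances in Ω):
  Node 1: (V_1 - 9)/62 + (V_1 - 0)/130 + (V_1 - 0)/3000 = 0
Collecting terms: 0.02415 × V_1 = 0.1452  =>  V_1 = 6.01 V
V_th = V_1 - V_2 = 6.01 - 0 = 6.01 V
Step 2 — R_th: zero the source — replace V1 by a short circuit (node 2 merges into node 0) — and find the resistance seen between A (node 1) and B (node 0).
Reduce the network between node 1 (A) and node 0 (B) by series/parallel combination:
  Rp1 = R1 ‖ R2 ‖ R3 (parallel, all between nodes 0 and 1) = 1/(1/62 + 1/130 + 1/3000) = 41.4 Ω
R_th = 41.4 Ω

Final answer: V_th = 6.01 V, R_th = 41.4 Ω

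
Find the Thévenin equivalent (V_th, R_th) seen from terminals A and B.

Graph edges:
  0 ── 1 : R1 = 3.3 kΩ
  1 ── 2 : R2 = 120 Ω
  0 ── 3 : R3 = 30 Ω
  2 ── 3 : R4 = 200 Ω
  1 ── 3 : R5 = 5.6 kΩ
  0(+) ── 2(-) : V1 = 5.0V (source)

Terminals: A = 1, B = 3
Step 1 — V_th is the open-circuit voltage V_A - V_B (nothing connected across the terminals).
Nodal analysis, taking node 2 as the 0 V reference.
Source V1 fixes V_0 = 5 V.
KCL at each unknown node (sum of currents leaving = 0; resistances in Ω):
  Node 1: (V_1 - 5)/3300 + (V_1 - 0)/120 + (V_1 - V_3)/5600 = 0
  Node 3: (V_3 - 5)/30 + (V_3 - 0)/200 + (V_3 - V_1)/5600 = 0
Collecting terms (coefficients in siemens):
  0.008815·V_1 - 0.0001786·V_3 = 0.001515
  0.03851·V_3 - 0.0001786·V_1 = 0.1667
Determinant D = (0.008815)(0.03851) - (-0.0001786)(-0.0001786) = 0.0003394
V_1 = [(0.001515)(0.03851) - (-0.0001786)(0.1667)]/D = 0.2596 V
V_3 = [(0.008815)(0.1667) - (0.001515)(-0.0001786)]/D = 4.329 V
V_th = V_1 - V_3 = 0.2596 - 4.329 = -4.069 V
Step 2 — R_th: zero the source — replace V1 by a short circuit (node 2 merges into node 0) — and find the resistance seen between A (node 1) and B (node 3).
Reduce the network between node 1 (A) and node 3 (B) by series/parallel combination:
  Rp1 = R1 ‖ R2 (parallel, both between nodes 0 and 1) = 1/(1/3300 + 1/120) = 115.8 Ω
  Rp2 = R3 ‖ R4 (parallel, both between nodes 0 and 3) = 1/(1/30 + 1/200) = 26.09 Ω
  Rs1 = Rp1 + Rp2 (series, joined only at node 0) = 115.8 + 26.09 = 141.9 Ω
  Rp3 = R5 ‖ Rs1 (parallel, both between nodes 1 and 3) = 1/(1/5600 + 1/141.9) = 138.4 Ω
R_th = 138.4 Ω

Final answer: V_th = -4.069 V, R_th = 138.4 Ω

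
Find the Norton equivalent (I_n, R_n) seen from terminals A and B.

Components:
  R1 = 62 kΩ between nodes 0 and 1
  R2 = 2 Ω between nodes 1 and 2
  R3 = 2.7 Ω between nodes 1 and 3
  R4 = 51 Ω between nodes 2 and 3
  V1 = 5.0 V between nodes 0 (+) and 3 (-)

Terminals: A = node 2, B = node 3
Find the Thévenin equivalent first; then I_n = V_th/R_th and R_n = R_th.
Step 1 — V_th is the open-circuit voltage V_A - V_B (nothing connected across the terminals).
Nodal analysis, taking node 3 as the 0 V reference.
Source V1 fixes V_0 = 5 V.
KCL at each unknown node (sum of currents leaving = 0; resistances in Ω):
  Node 1: (V_1 - 5)/62000 + (V_1 - V_2)/2 + (V_1 - 0)/2.7 = 0
  Node 2: (V_2 - V_1)/2 + (V_2 - 0)/51 = 0
Collecting terms (coefficients in siemens):
  0.8704·V_1 - 0.5·V_2 = 0.00008065
  0.5196·V_2 - 0.5·V_1 = 0
Determinant D = (0.8704)(0.5196) - (-0.5)(-0.5) = 0.2023
V_1 = [(0.00008065)(0.5196) - (-0.5)(0)]/D = 0.0002072 V
V_2 = [(0.8704)(0) - (0.00008065)(-0.5)]/D = 0.0001994 V
V_th = V_2 - V_3 = 0.0001994 - 0 = 0.0001994 V
Step 2 — R_th: zero the source — replace V1 by a short circuit (node 3 merges into node 0) — and find the resistance seen between A (node 2) and B (node 0).
Reduce the network between node 2 (A) and node 0 (B) by series/parallel combination:
  Rp1 = R1 ‖ R3 (parallel, both between nodes 0 and 1) = 1/(1/62000 + 1/2.7) = 2.7 Ω
  Rs1 = R2 + Rp1 (series, joined only at node 1) = 2 + 2.7 = 4.7 Ω
  Rp2 = R4 ‖ Rs1 (parallel, both between nodes 0 and 2) = 1/(1/51 + 1/4.7) = 4.303 Ω
R_th = 4.303 Ω
I_n = V_th/R_th = 0.0001994/4.303 = 0.00004633 A, and R_n = R_th = 4.303 Ω

Final answer: I_n = 4.633e-05 A, R_n = 4.303 Ω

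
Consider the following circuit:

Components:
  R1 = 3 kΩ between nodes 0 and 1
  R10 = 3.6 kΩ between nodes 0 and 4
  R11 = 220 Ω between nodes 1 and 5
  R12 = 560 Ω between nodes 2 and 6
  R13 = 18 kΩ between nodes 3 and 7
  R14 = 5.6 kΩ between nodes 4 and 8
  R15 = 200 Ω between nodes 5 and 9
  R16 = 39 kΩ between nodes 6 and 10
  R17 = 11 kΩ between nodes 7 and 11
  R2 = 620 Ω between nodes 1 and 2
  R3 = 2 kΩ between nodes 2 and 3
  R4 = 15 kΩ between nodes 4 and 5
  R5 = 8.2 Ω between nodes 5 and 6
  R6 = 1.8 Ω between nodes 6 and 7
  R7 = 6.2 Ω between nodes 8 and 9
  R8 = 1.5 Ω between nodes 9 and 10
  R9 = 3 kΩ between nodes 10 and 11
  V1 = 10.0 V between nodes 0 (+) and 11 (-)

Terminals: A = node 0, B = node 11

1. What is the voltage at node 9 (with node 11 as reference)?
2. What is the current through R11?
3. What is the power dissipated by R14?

Nodal analysis, taking node 11 as the 0 V reference.
Source V1 fixes V_0 = 10 V.
KCL at each unknown node (sum of currents leaving = 0; resistances in Ω):
  Node 1: (V_1 - 10)/3000 + (V_1 - V_2)/620 + (V_1 - V_5)/220 = 0
  Node 2: (V_2 - V_1)/620 + (V_2 - V_3)/2000 + (V_2 - V_6)/560 = 0
  Node 3: (V_3 - V_2)/2000 + (V_3 - V_7)/18000 = 0
  Node 4: (V_4 - V_5)/15000 + (V_4 - 10)/3600 + (V_4 - V_8)/5600 = 0
  Node 5: (V_5 - V_4)/15000 + (V_5 - V_6)/8.2 + (V_5 - V_1)/220 + (V_5 - V_9)/200 = 0
  Node 6: (V_6 - V_5)/8.2 + (V_6 - V_7)/1.8 + (V_6 - V_2)/560 + (V_6 - V_10)/39000 = 0
  Node 7: (V_7 - V_6)/1.8 + (V_7 - V_3)/18000 + (V_7 - 0)/11000 = 0
  Node 8: (V_8 - V_9)/6.2 + (V_8 - V_4)/5600 = 0
  Node 9: (V_9 - V_8)/6.2 + (V_9 - V_10)/1.5 + (V_9 - V_5)/200 = 0
  Node 10: (V_10 - V_9)/1.5 + (V_10 - 0)/3000 + (V_10 - V_6)/39000 = 0
Collecting terms (coefficients in siemens):
  0.006492·V_1 - 0.001613·V_2 - 0.004545·V_5 = 0.003333
  0.003899·V_2 - 0.001613·V_1 - 0.0005·V_3 - 0.001786·V_6 = 0
  0.0005556·V_3 - 0.0005·V_2 - 0.00005556·V_7 = 0
  0.000523·V_4 - 0.00006667·V_5 - 0.0001786·V_8 = 0.002778
  0.1316·V_5 - 0.004545·V_1 - 0.00006667·V_4 - 0.122·V_6 - 0.005·V_9 = 0
  0.6793·V_6 - 0.001786·V_2 - 0.122·V_5 - 0.5556·V_7 - 0.00002564·V_10 = 0
  0.5557·V_7 - 0.00005556·V_3 - 0.5556·V_6 = 0
  0.1615·V_8 - 0.0001786·V_4 - 0.1613·V_9 = 0
  0.833·V_9 - 0.005·V_5 - 0.1613·V_8 - 0.6667·V_10 = 0
  0.667·V_10 - 0.00002564·V_6 - 0.6667·V_9 = 0
Solving these 10 simultaneous equations (Gaussian elimination) gives:
  V_1 = 5.509 V, V_2 = 5.361 V, V_3 = 5.348 V, V_4 = 7.685 V
  V_5 = 5.232 V, V_6 = 5.23 V, V_7 = 5.229 V, V_8 = 4.999 V
  V_9 = 4.996 V, V_10 = 4.994 V
Part 1:
  Read off the nodal solution: V_9 = 4.996 V
Part 2:
  I_R11 = (V_1 - V_5)/R11 = (5.509 - 5.232)/220 = 0.001258 A
  Magnitude: I_R11 = 0.001258 A
Part 3:
  I_R14 = (V_4 - V_8)/R14 = (7.685 - 4.999)/5600 = 0.0004796 A
  P_R14 = I_R14² × R14 = (0.0004796)² × 5600 = 0.001288 W

Final answers:
1. V_9 = 4.996 V
2. I_R11 = 0.001258 A
3. P_R14 = 0.001288 W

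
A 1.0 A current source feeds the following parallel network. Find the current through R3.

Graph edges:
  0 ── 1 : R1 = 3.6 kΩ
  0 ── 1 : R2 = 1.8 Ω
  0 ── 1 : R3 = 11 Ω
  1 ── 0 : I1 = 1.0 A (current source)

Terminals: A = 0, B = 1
All resistors sit directly between nodes 0 and 1, so they are in parallel and share one voltage V; the full source current 1 A splits among them.
1/R_par = 1/3600 + 1/1.8 + 1/11 = 0.6467 S  =>  R_par = 1.546 Ω
V = I × R_par = 1 × 1.546 = 1.546 V
I_R3 = V/R3 = 1.546/11 = 0.1406 A

Final answer: 0.1406 A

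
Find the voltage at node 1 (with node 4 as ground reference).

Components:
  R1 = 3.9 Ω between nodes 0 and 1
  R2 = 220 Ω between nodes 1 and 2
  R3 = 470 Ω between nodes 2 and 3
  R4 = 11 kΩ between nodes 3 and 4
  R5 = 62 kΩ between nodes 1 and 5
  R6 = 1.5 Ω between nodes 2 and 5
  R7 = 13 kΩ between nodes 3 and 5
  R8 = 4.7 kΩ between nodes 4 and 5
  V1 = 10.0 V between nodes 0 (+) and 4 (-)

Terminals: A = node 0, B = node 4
Nodal analysis, taking node 4 as the 0 V reference.
Source V1 fixes V_0 = 10 V.
KCL at each unknown node (sum of currents leaving = 0; resistances in Ω):
  Node 1: (V_1 - 10)/3.9 + (V_1 - V_2)/220 + (V_1 - V_5)/62000 = 0
  Node 2: (V_2 - V_1)/220 + (V_2 - V_3)/470 + (V_2 - V_5)/1.5 = 0
  Node 3: (V_3 - V_2)/470 + (V_3 - 0)/11000 + (V_3 - V_5)/13000 = 0
  Node 5: (V_5 - V_1)/62000 + (V_5 - V_2)/1.5 + (V_5 - V_3)/13000 + (V_5 - 0)/4700 = 0
Collecting terms (coefficients in siemens):
  0.261·V_1 - 0.004545·V_2 - 0.00001613·V_5 = 2.564
  0.6733·V_2 - 0.004545·V_1 - 0.002128·V_3 - 0.6667·V_5 = 0
  0.002295·V_3 - 0.002128·V_2 - 0.00007692·V_5 = 0
  0.667·V_5 - 0.00001613·V_1 - 0.6667·V_2 - 0.00007692·V_3 = 0
Solving these 4 simultaneous equations (Gaussian elimination) gives:
  V_1 = 9.989 V, V_2 = 9.373 V, V_3 = 9.001 V, V_5 = 9.37 V
The requested potential is V_1 = 9.989 V.

Final answer: V_1 = 9.989 V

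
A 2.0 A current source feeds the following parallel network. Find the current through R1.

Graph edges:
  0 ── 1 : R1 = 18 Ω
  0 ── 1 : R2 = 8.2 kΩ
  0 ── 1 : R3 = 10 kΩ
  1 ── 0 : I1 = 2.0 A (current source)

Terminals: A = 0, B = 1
All resistors sit directly between nodes 0 and 1, so they are in parallel and share one voltage V; the full source current 2 A splits among them.
1/R_par = 1/18 + 1/8200 + 1/10000 = 0.05578 S  =>  R_par = 17.93 Ω
V = I × R_par = 2 × 17.93 = 35.86 V
I_R1 = V/R1 = 35.86/18 = 1.992 A

Final answer: 1.992 A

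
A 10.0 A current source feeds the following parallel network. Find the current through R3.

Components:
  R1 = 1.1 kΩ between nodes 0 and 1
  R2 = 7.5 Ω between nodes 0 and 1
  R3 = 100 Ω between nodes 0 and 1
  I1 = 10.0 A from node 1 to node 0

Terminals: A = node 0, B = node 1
All resistors sit directly between nodes 0 and 1, so they are in parallel and share one voltage V; the full source current 10 A splits among them.
1/R_par = 1/1100 + 1/7.5 + 1/100 = 0.1442 S  =>  R_par = 6.933 Ω
V = I × R_par = 10 × 6.933 = 69.33 V
I_R3 = V/R3 = 69.33/100 = 0.6933 A

Final answer: 0.6933 A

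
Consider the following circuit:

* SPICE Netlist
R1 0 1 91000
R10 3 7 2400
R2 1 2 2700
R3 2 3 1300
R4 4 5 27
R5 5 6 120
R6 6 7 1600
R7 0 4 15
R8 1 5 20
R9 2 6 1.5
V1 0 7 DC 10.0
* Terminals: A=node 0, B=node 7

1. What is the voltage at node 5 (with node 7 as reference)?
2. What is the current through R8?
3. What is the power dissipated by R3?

Nodal analysis, taking node 7 as the 0 V reference.
Source V1 fixes V_0 = 10 V.
KCL at each unknown node (sum of currents leaving = 0; resistances in Ω):
  Node 1: (V_1 - 10)/91000 + (V_1 - V_2)/2700 + (V_1 - V_5)/20 = 0
  Node 2: (V_2 - V_1)/2700 + (V_2 - V_3)/1300 + (V_2 - V_6)/1.5 = 0
  Node 3: (V_3 - V_2)/1300 + (V_3 - 0)/2400 = 0
  Node 4: (V_4 - V_5)/27 + (V_4 - 10)/15 = 0
  Node 5: (V_5 - V_4)/27 + (V_5 - V_6)/120 + (V_5 - V_1)/20 = 0
  Node 6: (V_6 - V_5)/120 + (V_6 - 0)/1600 + (V_6 - V_2)/1.5 = 0
Collecting terms (coefficients in siemens):
  0.05038·V_1 - 0.0003704·V_2 - 0.05·V_5 = 0.0001099
  0.6678·V_2 - 0.0003704·V_1 - 0.0007692·V_3 - 0.6667·V_6 = 0
  0.001186·V_3 - 0.0007692·V_2 = 0
  0.1037·V_4 - 0.03704·V_5 = 0.6667
  0.09537·V_5 - 0.05·V_1 - 0.03704·V_4 - 0.008333·V_6 = 0
  0.6756·V_6 - 0.6667·V_2 - 0.008333·V_5 = 0
Solving these 6 simultaneous equations (Gaussian elimination) gives:
  V_1 = 9.664 V, V_2 = 8.765 V, V_3 = 5.686 V, V_4 = 9.882 V
  V_5 = 9.67 V, V_6 = 8.768 V
Part 1:
  Read off the nodal solution: V_5 = 9.67 V
Part 2:
  I_R8 = (V_1 - V_5)/R8 = (9.664 - 9.67)/20 = -0.0003291 A
  Magnitude: I_R8 = 0.0003291 A
Part 3:
  I_R3 = (V_2 - V_3)/R3 = (8.765 - 5.686)/1300 = 0.002369 A
  P_R3 = I_R3² × R3 = (0.002369)² × 1300 = 0.007296 W

Final answers:
1. V_5 = 9.67 V
2. I_R8 = 0.0003291 A
3. P_R3 = 0.007296 W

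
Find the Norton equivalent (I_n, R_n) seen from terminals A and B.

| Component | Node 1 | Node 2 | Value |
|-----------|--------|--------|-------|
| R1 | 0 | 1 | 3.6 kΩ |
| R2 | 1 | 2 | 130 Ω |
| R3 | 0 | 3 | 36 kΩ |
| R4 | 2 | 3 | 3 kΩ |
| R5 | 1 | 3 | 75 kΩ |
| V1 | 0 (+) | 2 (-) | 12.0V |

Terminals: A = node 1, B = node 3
Find the Thévenin equivalent first; then I_n = V_th/R_th and R_n = R_th.
Step 1 — V_th is the open-circuit voltage V_A - V_B (nothing connected across the terminals).
Nodal analysis, taking node 2 as the 0 V reference.
Source V1 fixes V_0 = 12 V.
KCL at each unknown node (sum of currents leaving = 0; resistances in Ω):
  Node 1: (V_1 - 12)/3600 + (V_1 - 0)/130 + (V_1 - V_3)/75000 = 0
  Node 3: (V_3 - 12)/36000 + (V_3 - 0)/3000 + (V_3 - V_1)/75000 = 0
Collecting terms (coefficients in siemens):
  0.007983·V_1 - 0.00001333·V_3 = 0.003333
  0.0003744·V_3 - 0.00001333·V_1 = 0.0003333
Determinant D = (0.007983)(0.0003744) - (-0.00001333)(-0.00001333) = 0.000002989
V_1 = [(0.003333)(0.0003744) - (-0.00001333)(0.0003333)]/D = 0.419 V
V_3 = [(0.007983)(0.0003333) - (0.003333)(-0.00001333)]/D = 0.9051 V
V_th = V_1 - V_3 = 0.419 - 0.9051 = -0.4861 V
Step 2 — R_th: zero the source — replace V1 by a short circuit (node 2 merges into node 0) — and find the resistance seen between A (node 1) and B (node 3).
Reduce the network between node 1 (A) and node 3 (B) by series/parallel combination:
  Rp1 = R1 ‖ R2 (parallel, both between nodes 0 and 1) = 1/(1/3600 + 1/130) = 125.5 Ω
  Rp2 = R3 ‖ R4 (parallel, both between nodes 0 and 3) = 1/(1/36000 + 1/3000) = 2769 Ω
  Rs1 = Rp1 + Rp2 (series, joined only at node 0) = 125.5 + 2769 = 2895 Ω
  Rp3 = R5 ‖ Rs1 (parallel, both between nodes 1 and 3) = 1/(1/75000 + 1/2895) = 2787 Ω
R_th = 2.787 kΩ
I_n = V_th/R_th = -0.4861/2787 = -0.0001744 A, and R_n = R_th = 2.787 kΩ

Final answer: I_n = -0.0001744 A, R_n = 2.787 kΩ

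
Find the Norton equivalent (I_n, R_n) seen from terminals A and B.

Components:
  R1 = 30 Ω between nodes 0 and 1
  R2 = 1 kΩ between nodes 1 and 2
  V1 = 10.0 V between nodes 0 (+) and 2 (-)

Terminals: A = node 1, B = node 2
Find the Thévenin equivalent first; then I_n = V_th/R_th and R_n = R_th.
Step 1 — V_th is the open-circuit voltage V_A - V_B (nothing connected across the terminals).
Nodal analysis, taking node 2 as the 0 V reference.
Source V1 fixes V_0 = 10 V.
KCL at each unknown node (sum of currents leaving = 0; resistances in Ω):
  Node 1: (V_1 - 10)/30 + (V_1 - 0)/1000 = 0
Collecting terms: 0.03433 × V_1 = 0.3333  =>  V_1 = 9.709 V
V_th = V_1 - V_2 = 9.709 - 0 = 9.709 V
Step 2 — R_th: zero the source — replace V1 by a short circuit (node 2 merges into node 0) — and find the resistance seen between A (node 1) and B (node 0).
Reduce the network between node 1 (A) and node 0 (B) by series/parallel combination:
  Rp1 = R1 ‖ R2 (parallel, both between nodes 0 and 1) = 1/(1/30 + 1/1000) = 29.13 Ω
R_th = 29.13 Ω
I_n = V_th/R_th = 9.709/29.13 = 0.3333 A, and R_n = R_th = 29.13 Ω

Final answer: I_n = 0.3333 A, R_n = 29.13 Ω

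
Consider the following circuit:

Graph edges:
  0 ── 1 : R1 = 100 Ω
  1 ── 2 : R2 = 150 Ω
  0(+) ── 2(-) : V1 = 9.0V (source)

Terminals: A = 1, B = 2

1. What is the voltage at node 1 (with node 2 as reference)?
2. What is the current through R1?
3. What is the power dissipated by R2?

Nodal analysis, taking node 2 as the 0 V reference.
Source V1 fixes V_0 = 9 V.
KCL at each unknown node (sum of currents leaving = 0; resistances in Ω):
  Node 1: (V_1 - 9)/100 + (V_1 - 0)/150 = 0
Collecting terms: 0.01667 × V_1 = 0.09  =>  V_1 = 5.4 V
Part 1:
  Read off the nodal solution: V_1 = 5.4 V
Part 2:
  I_R1 = (V_0 - V_1)/R1 = (9 - 5.4)/100 = 0.036 A
  Magnitude: I_R1 = 0.036 A
Part 3:
  I_R2 = (V_1 - V_2)/R2 = (5.4 - 0)/150 = 0.036 A
  P_R2 = I_R2² × R2 = (0.036)² × 150 = 0.1944 W

Final answers:
1. V_1 = 5.4 V
2. I_R1 = 0.036 A
3. P_R2 = 0.1944 W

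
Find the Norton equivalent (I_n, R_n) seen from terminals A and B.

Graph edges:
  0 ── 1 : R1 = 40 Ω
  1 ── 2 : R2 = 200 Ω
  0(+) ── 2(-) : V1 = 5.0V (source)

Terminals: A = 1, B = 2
Find the Thévenin equivalent first; then I_n = V_th/R_th and R_n = R_th.
Step 1 — V_th is the open-circuit voltage V_A - V_B (nothing connected across the terminals).
Nodal analysis, taking node 2 as the 0 V reference.
Source V1 fixes V_0 = 5 V.
KCL at each unknown node (sum of currents leaving = 0; resistances in Ω):
  Node 1: (V_1 - 5)/40 + (V_1 - 0)/200 = 0
Collecting terms: 0.03 × V_1 = 0.125  =>  V_1 = 4.167 V
V_th = V_1 - V_2 = 4.167 - 0 = 4.167 V
Step 2 — R_th: zero the source — replace V1 by a short circuit (node 2 merges into node 0) — and find the resistance seen between A (node 1) and B (node 0).
Reduce the network between node 1 (A) and node 0 (B) by series/parallel combination:
  Rp1 = R1 ‖ R2 (parallel, both between nodes 0 and 1) = 1/(1/40 + 1/200) = 33.33 Ω
R_th = 33.33 Ω
I_n = V_th/R_th = 4.167/33.33 = 0.125 A, and R_n = R_th = 33.33 Ω

Final answer: I_n = 0.125 A, R_n = 33.33 Ω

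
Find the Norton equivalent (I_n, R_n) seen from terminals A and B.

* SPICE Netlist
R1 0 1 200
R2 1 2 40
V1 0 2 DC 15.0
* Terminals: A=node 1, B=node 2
Find the Thévenin equivalent first; then I_n = V_th/R_th and R_n = R_th.
Step 1 — V_th is the open-circuit voltage V_A - V_B (nothing connected across the terminals).
Nodal analysis, taking node 2 as the 0 V reference.
Source V1 fixes V_0 = 15 V.
KCL at each unknown node (sum of currents leaving = 0; resistances in Ω):
  Node 1: (V_1 - 15)/200 + (V_1 - 0)/40 = 0
Collecting terms: 0.03 × V_1 = 0.075  =>  V_1 = 2.5 V
V_th = V_1 - V_2 = 2.5 - 0 = 2.5 V
Step 2 — R_th: zero the source — replace V1 by a short circuit (node 2 merges into node 0) — and find the resistance seen between A (node 1) and B (node 0).
Reduce the network between node 1 (A) and node 0 (B) by series/parallel combination:
  Rp1 = R1 ‖ R2 (parallel, both between nodes 0 and 1) = 1/(1/200 + 1/40) = 33.33 Ω
R_th = 33.33 Ω
I_n = V_th/R_th = 2.5/33.33 = 0.075 A, and R_n = R_th = 33.33 Ω

Final answer: I_n = 0.075 A, R_n = 33.33 Ω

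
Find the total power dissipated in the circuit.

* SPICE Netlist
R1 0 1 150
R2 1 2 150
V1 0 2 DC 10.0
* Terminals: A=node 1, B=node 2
Nodal analysis, taking node 2 as the 0 V reference.
Source V1 fixes V_0 = 10 V.
KCL at each unknown node (sum of currents leaving = 0; resistances in Ω):
  Node 1: (V_1 - 10)/150 + (V_1 - 0)/150 = 0
Collecting terms: 0.01333 × V_1 = 0.06667  =>  V_1 = 5 V
Power in each resistor, P = (ΔV)²/R:
  P_R1 = (10 - 5)²/150 = 0.1667 W
  P_R2 = (5 - 0)²/150 = 0.1667 W
P_total = P_R1 + P_R2 = 0.3333 W

Final answer: 0.3333 W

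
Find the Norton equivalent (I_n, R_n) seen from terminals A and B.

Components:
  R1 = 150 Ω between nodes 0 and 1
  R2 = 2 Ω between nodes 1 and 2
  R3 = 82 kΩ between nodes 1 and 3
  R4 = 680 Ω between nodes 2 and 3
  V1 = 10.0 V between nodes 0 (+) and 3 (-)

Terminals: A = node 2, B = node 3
Find the Thévenin equivalent first; then I_n = V_th/R_th and R_n = R_th.
Step 1 — V_th is the open-circuit voltage V_A - V_B (nothing connected across the terminals).
Nodal analysis, taking node 3 as the 0 V reference.
Source V1 fixes V_0 = 10 V.
KCL at each unknown node (sum of currents leaving = 0; resistances in Ω):
  Node 1: (V_1 - 10)/150 + (V_1 - V_2)/2 + (V_1 - 0)/82000 = 0
  Node 2: (V_2 - V_1)/2 + (V_2 - 0)/680 = 0
Collecting terms (coefficients in siemens):
  0.5067·V_1 - 0.5·V_2 = 0.06667
  0.5015·V_2 - 0.5·V_1 = 0
Determinant D = (0.5067)(0.5015) - (-0.5)(-0.5) = 0.004085
V_1 = [(0.06667)(0.5015) - (-0.5)(0)]/D = 8.185 V
V_2 = [(0.5067)(0) - (0.06667)(-0.5)]/D = 8.161 V
V_th = V_2 - V_3 = 8.161 - 0 = 8.161 V
Step 2 — R_th: zero the source — replace V1 by a short circuit (node 3 merges into node 0) — and find the resistance seen between A (node 2) and B (node 0).
Reduce the network between node 2 (A) and node 0 (B) by series/parallel combination:
  Rp1 = R1 ‖ R3 (parallel, both between nodes 0 and 1) = 1/(1/150 + 1/82000) = 149.7 Ω
  Rs1 = R2 + Rp1 (series, joined only at node 1) = 2 + 149.7 = 151.7 Ω
  Rp2 = R4 ‖ Rs1 (parallel, both between nodes 0 and 2) = 1/(1/680 + 1/151.7) = 124 Ω
R_th = 124 Ω
I_n = V_th/R_th = 8.161/124 = 0.06579 A, and R_n = R_th = 124 Ω

Final answer: I_n = 0.06579 A, R_n = 124 Ω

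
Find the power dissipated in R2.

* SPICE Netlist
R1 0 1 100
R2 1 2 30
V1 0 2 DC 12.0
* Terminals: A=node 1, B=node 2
Nodal analysis, taking node 2 as the 0 V reference.
Source V1 fixes V_0 = 12 V.
KCL at each unknown node (sum of currents leaving = 0; resistances in Ω):
  Node 1: (V_1 - 12)/100 + (V_1 - 0)/30 = 0
Collecting terms: 0.04333 × V_1 = 0.12  =>  V_1 = 2.769 V
I_R2 = (V_1 - V_2)/R2 = (2.769 - 0)/30 = 0.09231 A
P_R2 = I_R2² × R2 = (0.09231)² × 30 = 0.2556 W

Final answer: 0.2556 W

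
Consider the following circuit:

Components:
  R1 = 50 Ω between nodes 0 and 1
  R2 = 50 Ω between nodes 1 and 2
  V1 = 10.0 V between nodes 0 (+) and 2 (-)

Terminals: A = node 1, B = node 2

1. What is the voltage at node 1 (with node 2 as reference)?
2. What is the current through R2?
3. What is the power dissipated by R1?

Nodal analysis, taking node 2 as the 0 V reference.
Source V1 fixes V_0 = 10 V.
KCL at each unknown node (sum of currents leaving = 0; resistances in Ω):
  Node 1: (V_1 - 10)/50 + (V_1 - 0)/50 = 0
Collecting terms: 0.04 × V_1 = 0.2  =>  V_1 = 5 V
Part 1:
  Read off the nodal solution: V_1 = 5 V
Part 2:
  I_R2 = (V_1 - V_2)/R2 = (5 - 0)/50 = 0.1 A
  Magnitude: I_R2 = 0.1 A
Part 3:
  I_R1 = (V_0 - V_1)/R1 = (10 - 5)/50 = 0.1 A
  P_R1 = I_R1² × R1 = (0.1)² × 50 = 0.5 W

Final answers:
1. V_1 = 5 V
2. I_R2 = 0.1 A
3. P_R1 = 0.5 W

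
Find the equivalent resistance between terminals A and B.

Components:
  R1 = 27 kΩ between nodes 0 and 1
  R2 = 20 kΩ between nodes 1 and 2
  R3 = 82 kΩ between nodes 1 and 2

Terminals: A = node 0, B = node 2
Reduce the network between node 0 (A) and node 2 (B) by series/parallel combination:
  Rp1 = R2 ‖ R3 (parallel, both between nodes 1 and 2) = 1/(1/20000 + 1/82000) = 16080 Ω
  Rs1 = R1 + Rp1 (series, joined only at node 1) = 27000 + 16080 = 43080 Ω
R_eq = 43.08 kΩ

Final answer: 43.08 kΩ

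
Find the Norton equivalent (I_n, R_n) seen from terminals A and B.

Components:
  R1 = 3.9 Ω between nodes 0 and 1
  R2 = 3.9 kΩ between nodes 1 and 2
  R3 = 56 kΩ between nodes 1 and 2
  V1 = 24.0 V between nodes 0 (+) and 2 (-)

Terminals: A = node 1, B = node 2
Find the Thévenin equivalent first; then I_n = V_th/R_th and R_n = R_th.
Step 1 — V_th is the open-circuit voltage V_A - V_B (nothing connected across the terminals).
Nodal analysis, taking node 2 as the 0 V reference.
Source V1 fixes V_0 = 24 V.
KCL at each unknown node (sum of currents leaving = 0; resistances in Ω):
  Node 1: (V_1 - 24)/3.9 + (V_1 - 0)/3900 + (V_1 - 0)/56000 = 0
Collecting terms: 0.2567 × V_1 = 6.154  =>  V_1 = 23.97 V
V_th = V_1 - V_2 = 23.97 - 0 = 23.97 V
Step 2 — R_th: zero the source — replace V1 by a short circuit (node 2 merges into node 0) — and find the resistance seen between A (node 1) and B (node 0).
Reduce the network between node 1 (A) and node 0 (B) by series/parallel combination:
  Rp1 = R1 ‖ R2 ‖ R3 (parallel, all between nodes 0 and 1) = 1/(1/3.9 + 1/3900 + 1/56000) = 3.896 Ω
R_th = 3.896 Ω
I_n = V_th/R_th = 23.97/3.896 = 6.154 A, and R_n = R_th = 3.896 Ω

Final answer: I_n = 6.154 A, R_n = 3.896 Ω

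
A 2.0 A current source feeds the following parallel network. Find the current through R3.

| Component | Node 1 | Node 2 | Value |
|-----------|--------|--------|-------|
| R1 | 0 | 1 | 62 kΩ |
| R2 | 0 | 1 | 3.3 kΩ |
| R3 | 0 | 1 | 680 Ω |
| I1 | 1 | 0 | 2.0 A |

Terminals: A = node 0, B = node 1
All resistors sit directly between nodes 0 and 1, so they are in parallel and share one voltage V; the full source current 2 A splits among them.
1/R_par = 1/62000 + 1/3300 + 1/680 = 0.00179 S  =>  R_par = 558.7 Ω
V = I × R_par = 2 × 558.7 = 1117 V
I_R3 = V/R3 = 1117/680 = 1.643 A

Final answer: 1.643 A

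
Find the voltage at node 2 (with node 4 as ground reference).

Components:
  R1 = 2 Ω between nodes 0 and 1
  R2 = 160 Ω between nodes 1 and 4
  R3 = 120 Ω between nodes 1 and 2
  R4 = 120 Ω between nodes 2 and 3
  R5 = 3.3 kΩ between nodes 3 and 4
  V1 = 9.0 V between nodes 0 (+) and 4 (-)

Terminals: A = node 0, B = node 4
Nodal analysis, taking node 4 as the 0 V reference.
Source V1 fixes V_0 = 9 V.
KCL at each unknown node (sum of currents leaving = 0; resistances in Ω):
  Node 1: (V_1 - 9)/2 + (V_1 - 0)/160 + (V_1 - V_2)/120 = 0
  Node 2: (V_2 - V_1)/120 + (V_2 - V_3)/120 = 0
  Node 3: (V_3 - V_2)/120 + (V_3 - 0)/3300 = 0
Collecting terms (coefficients in siemens):
  0.5146·V_1 - 0.008333·V_2 = 4.5
  0.01667·V_2 - 0.008333·V_1 - 0.008333·V_3 = 0
  0.008636·V_3 - 0.008333·V_2 = 0
Solving these 3 simultaneous equations (Gaussian elimination) gives:
  V_1 = 8.884 V, V_2 = 8.583 V, V_3 = 8.282 V
The requested potential is V_2 = 8.583 V.

Final answer: V_2 = 8.583 V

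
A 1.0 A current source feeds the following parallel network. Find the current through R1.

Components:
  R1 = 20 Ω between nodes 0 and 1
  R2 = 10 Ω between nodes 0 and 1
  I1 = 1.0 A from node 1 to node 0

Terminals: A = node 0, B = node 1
All resistors sit directly between nodes 0 and 1, so they are in parallel and share one voltage V; the full source current 1 A splits among them.
1/R_par = 1/20 + 1/10 = 0.15 S  =>  R_par = 6.667 Ω
V = I × R_par = 1 × 6.667 = 6.667 V
I_R1 = V/R1 = 6.667/20 = 0.3333 A

Final answer: 0.3333 A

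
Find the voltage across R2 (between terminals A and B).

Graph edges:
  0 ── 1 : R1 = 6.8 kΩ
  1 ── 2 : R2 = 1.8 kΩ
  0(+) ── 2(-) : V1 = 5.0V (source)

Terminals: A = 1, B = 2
R1 and R2 are in series across V1 (node 0 → node 1 → node 2), and the output A–B is taken across R2, so this is a voltage divider.
Series current: I = V1/(R1 + R2) = 5/(6800 + 1800) = 5/8600 = 0.0005814 A
V_R2 = I × R2 = V1 × R2/(R1 + R2) = 5 × 1800/8600 = 1.047 V

Final answer: 1.047 V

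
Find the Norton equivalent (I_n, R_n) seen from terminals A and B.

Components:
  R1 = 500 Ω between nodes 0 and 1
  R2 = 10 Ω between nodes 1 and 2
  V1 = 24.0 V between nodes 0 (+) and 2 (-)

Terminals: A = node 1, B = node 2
Find the Thévenin equivalent first; then I_n = V_th/R_th and R_n = R_th.
Step 1 — V_th is the open-circuit voltage V_A - V_B (nothing connected across the terminals).
Nodal analysis, taking node 2 as the 0 V reference.
Source V1 fixes V_0 = 24 V.
KCL at each unknown node (sum of currents leaving = 0; resistances in Ω):
  Node 1: (V_1 - 24)/500 + (V_1 - 0)/10 = 0
Collecting terms: 0.102 × V_1 = 0.048  =>  V_1 = 0.4706 V
V_th = V_1 - V_2 = 0.4706 - 0 = 0.4706 V
Step 2 — R_th: zero the source — replace V1 by a short circuit (node 2 merges into node 0) — and find the resistance seen between A (node 1) and B (node 0).
Reduce the network between node 1 (A) and node 0 (B) by series/parallel combination:
  Rp1 = R1 ‖ R2 (parallel, both between nodes 0 and 1) = 1/(1/500 + 1/10) = 9.804 Ω
R_th = 9.804 Ω
I_n = V_th/R_th = 0.4706/9.804 = 0.048 A, and R_n = R_th = 9.804 Ω

Final answer: I_n = 0.048 A, R_n = 9.804 Ω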